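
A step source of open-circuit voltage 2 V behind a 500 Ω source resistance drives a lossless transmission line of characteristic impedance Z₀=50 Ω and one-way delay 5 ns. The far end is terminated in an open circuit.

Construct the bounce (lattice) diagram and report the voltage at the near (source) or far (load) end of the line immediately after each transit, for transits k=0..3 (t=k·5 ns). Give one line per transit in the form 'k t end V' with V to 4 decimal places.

0 0 source 0.1818
1 5 load 0.3636
2 10 source 0.5124
3 15 load 0.6612

Γ_L=1.000000, Γ_S=0.818182; launch V₁=2·50/550=0.181818
k=0 src: V=0.1818
k=1 load: inc=0.181818, refl=0.181818·1.000000=0.1818; V=0.000000+0.181818+0.181818=0.3636
k=2 src: inc=0.181818, refl=0.181818·0.818182=0.1488; V=0.181818+0.181818+0.148760=0.5124
k=3 load: inc=0.148760, refl=0.148760·1.000000=0.1488; V=0.363636+0.148760+0.148760=0.6612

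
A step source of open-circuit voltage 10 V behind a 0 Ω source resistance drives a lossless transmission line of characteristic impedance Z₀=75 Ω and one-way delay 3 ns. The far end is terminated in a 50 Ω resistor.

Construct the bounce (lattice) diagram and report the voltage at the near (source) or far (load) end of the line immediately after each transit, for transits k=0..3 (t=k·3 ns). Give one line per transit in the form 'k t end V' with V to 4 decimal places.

Γ_L=-0.200000, Γ_S=-1.000000; launch V₁=10·75/75=10.000000
k=0 src: V=10.0000
k=1 load: inc=10.000000, refl=10.000000·-0.200000=-2.0000; V=0.000000+10.000000+-2.000000=8.0000
k=2 src: inc=-2.000000, refl=-2.000000·-1.000000=2.0000; V=10.000000+-2.000000+2.000000=10.0000
k=3 load: inc=2.000000, refl=2.000000·-0.200000=-0.4000; V=8.000000+2.000000+-0.400000=9.6000

0 0 source 10.0000
1 3 load 8.0000
2 6 source 10.0000
3 9 load 9.6000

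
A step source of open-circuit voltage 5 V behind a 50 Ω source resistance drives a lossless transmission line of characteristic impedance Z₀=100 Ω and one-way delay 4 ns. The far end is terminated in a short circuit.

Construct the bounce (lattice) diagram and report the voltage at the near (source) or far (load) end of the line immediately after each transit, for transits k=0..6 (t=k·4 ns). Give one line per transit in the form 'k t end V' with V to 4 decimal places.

Γ_L=-1.000000, Γ_S=-0.333333; launch V₁=5·100/150=3.333333
k=0 src: V=3.3333
k=1 load: inc=3.333333, refl=3.333333·-1.000000=-3.3333; V=0.000000+3.333333+-3.333333=0.0000
k=2 src: inc=-3.333333, refl=-3.333333·-0.333333=1.1111; V=3.333333+-3.333333+1.111111=1.1111
k=3 load: inc=1.111111, refl=1.111111·-1.000000=-1.1111; V=0.000000+1.111111+-1.111111=0.0000
k=4 src: inc=-1.111111, refl=-1.111111·-0.333333=0.3704; V=1.111111+-1.111111+0.370370=0.3704
k=5 load: inc=0.370370, refl=0.370370·-1.000000=-0.3704; V=0.000000+0.370370+-0.370370=0.0000
k=6 src: inc=-0.370370, refl=-0.370370·-0.333333=0.1235; V=0.370370+-0.370370+0.123457=0.1235

0 0 source 3.3333
1 4 load 0.0000
2 8 source 1.1111
3 12 load 0.0000
4 16 source 0.3704
5 20 load 0.0000
6 24 source 0.1235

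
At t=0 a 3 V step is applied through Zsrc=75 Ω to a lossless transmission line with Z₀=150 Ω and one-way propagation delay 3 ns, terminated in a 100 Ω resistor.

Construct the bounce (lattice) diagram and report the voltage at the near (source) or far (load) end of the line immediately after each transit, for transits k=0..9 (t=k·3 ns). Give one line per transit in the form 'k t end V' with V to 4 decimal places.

0 0 source 2.0000
1 3 load 1.6000
2 6 source 1.7333
3 9 load 1.7067
4 12 source 1.7156
5 15 load 1.7138
6 18 source 1.7144
7 21 load 1.7143
8 24 source 1.7143
9 27 load 1.7143

Γ_L=-0.200000, Γ_S=-0.333333; launch V₁=3·150/225=2.000000
k=0 src: V=2.0000
k=1 load: inc=2.000000, refl=2.000000·-0.200000=-0.4000; V=0.000000+2.000000+-0.400000=1.6000
k=2 src: inc=-0.400000, refl=-0.400000·-0.333333=0.1333; V=2.000000+-0.400000+0.133333=1.7333
k=3 load: inc=0.133333, refl=0.133333·-0.200000=-0.0267; V=1.600000+0.133333+-0.026667=1.7067
k=4 src: inc=-0.026667, refl=-0.026667·-0.333333=0.0089; V=1.733333+-0.026667+0.008889=1.7156
k=5 load: inc=0.008889, refl=0.008889·-0.200000=-0.0018; V=1.706667+0.008889+-0.001778=1.7138
k=6 src: inc=-0.001778, refl=-0.001778·-0.333333=0.0006; V=1.715556+-0.001778+0.000593=1.7144
k=7 load: inc=0.000593, refl=0.000593·-0.200000=-0.0001; V=1.713778+0.000593+-0.000119=1.7143
k=8 src: inc=-0.000119, refl=-0.000119·-0.333333=0.0000; V=1.714370+-0.000119+0.000040=1.7143
k=9 load: inc=0.000040, refl=0.000040·-0.200000=-0.0000; V=1.714252+0.000040+-0.000008=1.7143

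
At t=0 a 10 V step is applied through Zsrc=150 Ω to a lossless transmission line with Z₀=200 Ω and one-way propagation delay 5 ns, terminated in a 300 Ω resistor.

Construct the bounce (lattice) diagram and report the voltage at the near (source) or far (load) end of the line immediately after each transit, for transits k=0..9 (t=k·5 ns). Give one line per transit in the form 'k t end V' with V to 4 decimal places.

Γ_L=0.200000, Γ_S=-0.142857; launch V₁=10·200/350=5.714286
k=0 src: V=5.7143
k=1 load: inc=5.714286, refl=5.714286·0.200000=1.1429; V=0.000000+5.714286+1.142857=6.8571
k=2 src: inc=1.142857, refl=1.142857·-0.142857=-0.1633; V=5.714286+1.142857+-0.163265=6.6939
k=3 load: inc=-0.163265, refl=-0.163265·0.200000=-0.0327; V=6.857143+-0.163265+-0.032653=6.6612
k=4 src: inc=-0.032653, refl=-0.032653·-0.142857=0.0047; V=6.693878+-0.032653+0.004665=6.6659
k=5 load: inc=0.004665, refl=0.004665·0.200000=0.0009; V=6.661224+0.004665+0.000933=6.6668
k=6 src: inc=0.000933, refl=0.000933·-0.142857=-0.0001; V=6.665889+0.000933+-0.000133=6.6667
k=7 load: inc=-0.000133, refl=-0.000133·0.200000=-0.0000; V=6.666822+-0.000133+-0.000027=6.6667
k=8 src: inc=-0.000027, refl=-0.000027·-0.142857=0.0000; V=6.666689+-0.000027+0.000004=6.6667
k=9 load: inc=0.000004, refl=0.000004·0.200000=0.0000; V=6.666662+0.000004+0.000001=6.6667

0 0 source 5.7143
1 5 load 6.8571
2 10 source 6.6939
3 15 load 6.6612
4 20 source 6.6659
5 25 load 6.6668
6 30 source 6.6667
7 35 load 6.6667
8 40 source 6.6667
9 45 load 6.6667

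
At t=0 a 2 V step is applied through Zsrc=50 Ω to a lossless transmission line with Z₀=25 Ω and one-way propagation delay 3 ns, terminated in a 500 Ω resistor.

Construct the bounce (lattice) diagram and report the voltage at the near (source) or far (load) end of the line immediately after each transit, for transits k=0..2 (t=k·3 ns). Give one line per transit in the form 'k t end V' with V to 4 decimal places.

0 0 source 0.6667
1 3 load 1.2698
2 6 source 1.4709

Γ_L=0.904762, Γ_S=0.333333; launch V₁=2·25/75=0.666667
k=0 src: V=0.6667
k=1 load: inc=0.666667, refl=0.666667·0.904762=0.6032; V=0.000000+0.666667+0.603175=1.2698
k=2 src: inc=0.603175, refl=0.603175·0.333333=0.2011; V=0.666667+0.603175+0.201058=1.4709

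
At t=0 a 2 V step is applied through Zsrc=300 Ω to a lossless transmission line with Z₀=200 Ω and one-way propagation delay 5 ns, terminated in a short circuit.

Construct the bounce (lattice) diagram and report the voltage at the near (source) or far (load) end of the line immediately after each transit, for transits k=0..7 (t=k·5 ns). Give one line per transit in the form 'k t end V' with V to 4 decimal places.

Γ_L=-1.000000, Γ_S=0.200000; launch V₁=2·200/500=0.800000
k=0 src: V=0.8000
k=1 load: inc=0.800000, refl=0.800000·-1.000000=-0.8000; V=0.000000+0.800000+-0.800000=0.0000
k=2 src: inc=-0.800000, refl=-0.800000·0.200000=-0.1600; V=0.800000+-0.800000+-0.160000=-0.1600
k=3 load: inc=-0.160000, refl=-0.160000·-1.000000=0.1600; V=0.000000+-0.160000+0.160000=0.0000
k=4 src: inc=0.160000, refl=0.160000·0.200000=0.0320; V=-0.160000+0.160000+0.032000=0.0320
k=5 load: inc=0.032000, refl=0.032000·-1.000000=-0.0320; V=0.000000+0.032000+-0.032000=0.0000
k=6 src: inc=-0.032000, refl=-0.032000·0.200000=-0.0064; V=0.032000+-0.032000+-0.006400=-0.0064
k=7 load: inc=-0.006400, refl=-0.006400·-1.000000=0.0064; V=0.000000+-0.006400+0.006400=0.0000

0 0 source 0.8000
1 5 load 0.0000
2 10 source -0.1600
3 15 load 0.0000
4 20 source 0.0320
5 25 load 0.0000
6 30 source -0.0064
7 35 load 0.0000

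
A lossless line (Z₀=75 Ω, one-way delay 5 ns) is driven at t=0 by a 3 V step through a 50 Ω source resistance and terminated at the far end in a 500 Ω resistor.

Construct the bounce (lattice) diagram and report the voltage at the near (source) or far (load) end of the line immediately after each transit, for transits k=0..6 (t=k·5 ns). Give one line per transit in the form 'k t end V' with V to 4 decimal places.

Γ_L=0.739130, Γ_S=-0.200000; launch V₁=3·75/125=1.800000
k=0 src: V=1.8000
k=1 load: inc=1.800000, refl=1.800000·0.739130=1.3304; V=0.000000+1.800000+1.330435=3.1304
k=2 src: inc=1.330435, refl=1.330435·-0.200000=-0.2661; V=1.800000+1.330435+-0.266087=2.8643
k=3 load: inc=-0.266087, refl=-0.266087·0.739130=-0.1967; V=3.130435+-0.266087+-0.196673=2.6677
k=4 src: inc=-0.196673, refl=-0.196673·-0.200000=0.0393; V=2.864348+-0.196673+0.039335=2.7070
k=5 load: inc=0.039335, refl=0.039335·0.739130=0.0291; V=2.667675+0.039335+0.029073=2.7361
k=6 src: inc=0.029073, refl=0.029073·-0.200000=-0.0058; V=2.707009+0.029073+-0.005815=2.7303

0 0 source 1.8000
1 5 load 3.1304
2 10 source 2.8643
3 15 load 2.6677
4 20 source 2.7070
5 25 load 2.7361
6 30 source 2.7303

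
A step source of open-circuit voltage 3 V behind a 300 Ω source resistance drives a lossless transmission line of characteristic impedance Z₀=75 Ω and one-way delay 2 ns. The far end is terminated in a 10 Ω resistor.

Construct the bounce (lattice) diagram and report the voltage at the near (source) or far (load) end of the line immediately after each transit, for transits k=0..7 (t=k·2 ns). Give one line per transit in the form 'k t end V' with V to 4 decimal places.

Γ_L=-0.764706, Γ_S=0.600000; launch V₁=3·75/375=0.600000
k=0 src: V=0.6000
k=1 load: inc=0.600000, refl=0.600000·-0.764706=-0.4588; V=0.000000+0.600000+-0.458824=0.1412
k=2 src: inc=-0.458824, refl=-0.458824·0.600000=-0.2753; V=0.600000+-0.458824+-0.275294=-0.1341
k=3 load: inc=-0.275294, refl=-0.275294·-0.764706=0.2105; V=0.141176+-0.275294+0.210519=0.0764
k=4 src: inc=0.210519, refl=0.210519·0.600000=0.1263; V=-0.134118+0.210519+0.126311=0.2027
k=5 load: inc=0.126311, refl=0.126311·-0.764706=-0.0966; V=0.076401+0.126311+-0.096591=0.1061
k=6 src: inc=-0.096591, refl=-0.096591·0.600000=-0.0580; V=0.202713+-0.096591+-0.057955=0.0482
k=7 load: inc=-0.057955, refl=-0.057955·-0.764706=0.0443; V=0.106122+-0.057955+0.044318=0.0925

0 0 source 0.6000
1 2 load 0.1412
2 4 source -0.1341
3 6 load 0.0764
4 8 source 0.2027
5 10 load 0.1061
6 12 source 0.0482
7 14 load 0.0925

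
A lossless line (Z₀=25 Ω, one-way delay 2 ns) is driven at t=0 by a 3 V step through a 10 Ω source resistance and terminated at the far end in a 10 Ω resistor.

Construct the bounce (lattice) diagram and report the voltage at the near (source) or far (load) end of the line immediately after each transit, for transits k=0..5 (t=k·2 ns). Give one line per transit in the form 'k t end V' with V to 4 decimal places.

0 0 source 2.1429
1 2 load 1.2245
2 4 source 1.6181
3 6 load 1.4494
4 8 source 1.5217
5 10 load 1.4907

Γ_L=-0.428571, Γ_S=-0.428571; launch V₁=3·25/35=2.142857
k=0 src: V=2.1429
k=1 load: inc=2.142857, refl=2.142857·-0.428571=-0.9184; V=0.000000+2.142857+-0.918367=1.2245
k=2 src: inc=-0.918367, refl=-0.918367·-0.428571=0.3936; V=2.142857+-0.918367+0.393586=1.6181
k=3 load: inc=0.393586, refl=0.393586·-0.428571=-0.1687; V=1.224490+0.393586+-0.168680=1.4494
k=4 src: inc=-0.168680, refl=-0.168680·-0.428571=0.0723; V=1.618076+-0.168680+0.072291=1.5217
k=5 load: inc=0.072291, refl=0.072291·-0.428571=-0.0310; V=1.449396+0.072291+-0.030982=1.4907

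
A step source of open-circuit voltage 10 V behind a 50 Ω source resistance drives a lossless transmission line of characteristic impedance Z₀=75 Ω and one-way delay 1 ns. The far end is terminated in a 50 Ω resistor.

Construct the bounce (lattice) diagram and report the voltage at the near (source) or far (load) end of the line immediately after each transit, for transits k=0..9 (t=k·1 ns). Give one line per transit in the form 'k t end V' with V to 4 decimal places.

Γ_L=-0.200000, Γ_S=-0.200000; launch V₁=10·75/125=6.000000
k=0 src: V=6.0000
k=1 load: inc=6.000000, refl=6.000000·-0.200000=-1.2000; V=0.000000+6.000000+-1.200000=4.8000
k=2 src: inc=-1.200000, refl=-1.200000·-0.200000=0.2400; V=6.000000+-1.200000+0.240000=5.0400
k=3 load: inc=0.240000, refl=0.240000·-0.200000=-0.0480; V=4.800000+0.240000+-0.048000=4.9920
k=4 src: inc=-0.048000, refl=-0.048000·-0.200000=0.0096; V=5.040000+-0.048000+0.009600=5.0016
k=5 load: inc=0.009600, refl=0.009600·-0.200000=-0.0019; V=4.992000+0.009600+-0.001920=4.9997
k=6 src: inc=-0.001920, refl=-0.001920·-0.200000=0.0004; V=5.001600+-0.001920+0.000384=5.0001
k=7 load: inc=0.000384, refl=0.000384·-0.200000=-0.0001; V=4.999680+0.000384+-0.000077=5.0000
k=8 src: inc=-0.000077, refl=-0.000077·-0.200000=0.0000; V=5.000064+-0.000077+0.000015=5.0000
k=9 load: inc=0.000015, refl=0.000015·-0.200000=-0.0000; V=4.999987+0.000015+-0.000003=5.0000

0 0 source 6.0000
1 1 load 4.8000
2 2 source 5.0400
3 3 load 4.9920
4 4 source 5.0016
5 5 load 4.9997
6 6 source 5.0001
7 7 load 5.0000
8 8 source 5.0000
9 9 load 5.0000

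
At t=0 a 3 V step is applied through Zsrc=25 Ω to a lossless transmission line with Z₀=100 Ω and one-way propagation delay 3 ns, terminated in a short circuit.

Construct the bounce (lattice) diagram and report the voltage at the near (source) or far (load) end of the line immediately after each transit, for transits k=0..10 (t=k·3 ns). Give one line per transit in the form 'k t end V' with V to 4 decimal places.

0 0 source 2.4000
1 3 load 0.0000
2 6 source 1.4400
3 9 load 0.0000
4 12 source 0.8640
5 15 load 0.0000
6 18 source 0.5184
7 21 load 0.0000
8 24 source 0.3110
9 27 load 0.0000
10 30 source 0.1866

Γ_L=-1.000000, Γ_S=-0.600000; launch V₁=3·100/125=2.400000
k=0 src: V=2.4000
k=1 load: inc=2.400000, refl=2.400000·-1.000000=-2.4000; V=0.000000+2.400000+-2.400000=0.0000
k=2 src: inc=-2.400000, refl=-2.400000·-0.600000=1.4400; V=2.400000+-2.400000+1.440000=1.4400
k=3 load: inc=1.440000, refl=1.440000·-1.000000=-1.4400; V=0.000000+1.440000+-1.440000=0.0000
k=4 src: inc=-1.440000, refl=-1.440000·-0.600000=0.8640; V=1.440000+-1.440000+0.864000=0.8640
k=5 load: inc=0.864000, refl=0.864000·-1.000000=-0.8640; V=0.000000+0.864000+-0.864000=0.0000
k=6 src: inc=-0.864000, refl=-0.864000·-0.600000=0.5184; V=0.864000+-0.864000+0.518400=0.5184
k=7 load: inc=0.518400, refl=0.518400·-1.000000=-0.5184; V=0.000000+0.518400+-0.518400=0.0000
k=8 src: inc=-0.518400, refl=-0.518400·-0.600000=0.3110; V=0.518400+-0.518400+0.311040=0.3110
k=9 load: inc=0.311040, refl=0.311040·-1.000000=-0.3110; V=0.000000+0.311040+-0.311040=0.0000
k=10 src: inc=-0.311040, refl=-0.311040·-0.600000=0.1866; V=0.311040+-0.311040+0.186624=0.1866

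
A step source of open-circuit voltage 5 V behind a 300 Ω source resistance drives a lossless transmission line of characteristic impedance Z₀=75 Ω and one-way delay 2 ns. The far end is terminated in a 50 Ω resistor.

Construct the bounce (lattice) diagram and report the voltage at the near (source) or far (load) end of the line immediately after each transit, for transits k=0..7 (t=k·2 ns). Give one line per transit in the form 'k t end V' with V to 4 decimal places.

0 0 source 1.0000
1 2 load 0.8000
2 4 source 0.6800
3 6 load 0.7040
4 8 source 0.7184
5 10 load 0.7155
6 12 source 0.7138
7 14 load 0.7141

Γ_L=-0.200000, Γ_S=0.600000; launch V₁=5·75/375=1.000000
k=0 src: V=1.0000
k=1 load: inc=1.000000, refl=1.000000·-0.200000=-0.2000; V=0.000000+1.000000+-0.200000=0.8000
k=2 src: inc=-0.200000, refl=-0.200000·0.600000=-0.1200; V=1.000000+-0.200000+-0.120000=0.6800
k=3 load: inc=-0.120000, refl=-0.120000·-0.200000=0.0240; V=0.800000+-0.120000+0.024000=0.7040
k=4 src: inc=0.024000, refl=0.024000·0.600000=0.0144; V=0.680000+0.024000+0.014400=0.7184
k=5 load: inc=0.014400, refl=0.014400·-0.200000=-0.0029; V=0.704000+0.014400+-0.002880=0.7155
k=6 src: inc=-0.002880, refl=-0.002880·0.600000=-0.0017; V=0.718400+-0.002880+-0.001728=0.7138
k=7 load: inc=-0.001728, refl=-0.001728·-0.200000=0.0003; V=0.715520+-0.001728+0.000346=0.7141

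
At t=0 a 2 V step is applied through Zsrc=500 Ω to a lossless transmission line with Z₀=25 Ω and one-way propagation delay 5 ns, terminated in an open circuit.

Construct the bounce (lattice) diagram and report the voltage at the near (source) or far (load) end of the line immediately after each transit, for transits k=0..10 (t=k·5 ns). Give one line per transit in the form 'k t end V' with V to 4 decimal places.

0 0 source 0.0952
1 5 load 0.1905
2 10 source 0.2766
3 15 load 0.3628
4 20 source 0.4408
5 25 load 0.5187
6 30 source 0.5893
7 35 load 0.6598
8 40 source 0.7236
9 45 load 0.7874
10 50 source 0.8452

Γ_L=1.000000, Γ_S=0.904762; launch V₁=2·25/525=0.095238
k=0 src: V=0.0952
k=1 load: inc=0.095238, refl=0.095238·1.000000=0.0952; V=0.000000+0.095238+0.095238=0.1905
k=2 src: inc=0.095238, refl=0.095238·0.904762=0.0862; V=0.095238+0.095238+0.086168=0.2766
k=3 load: inc=0.086168, refl=0.086168·1.000000=0.0862; V=0.190476+0.086168+0.086168=0.3628
k=4 src: inc=0.086168, refl=0.086168·0.904762=0.0780; V=0.276644+0.086168+0.077961=0.4408
k=5 load: inc=0.077961, refl=0.077961·1.000000=0.0780; V=0.362812+0.077961+0.077961=0.5187
k=6 src: inc=0.077961, refl=0.077961·0.904762=0.0705; V=0.440773+0.077961+0.070536=0.5893
k=7 load: inc=0.070536, refl=0.070536·1.000000=0.0705; V=0.518734+0.070536+0.070536=0.6598
k=8 src: inc=0.070536, refl=0.070536·0.904762=0.0638; V=0.589271+0.070536+0.063819=0.7236
k=9 load: inc=0.063819, refl=0.063819·1.000000=0.0638; V=0.659807+0.063819+0.063819=0.7874
k=10 src: inc=0.063819, refl=0.063819·0.904762=0.0577; V=0.723626+0.063819+0.057741=0.8452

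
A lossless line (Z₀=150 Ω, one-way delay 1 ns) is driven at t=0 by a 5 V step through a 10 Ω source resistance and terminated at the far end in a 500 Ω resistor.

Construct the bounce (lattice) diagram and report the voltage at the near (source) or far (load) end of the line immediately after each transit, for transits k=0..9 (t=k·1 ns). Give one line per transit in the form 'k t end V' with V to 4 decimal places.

Γ_L=0.538462, Γ_S=-0.875000; launch V₁=5·150/160=4.687500
k=0 src: V=4.6875
k=1 load: inc=4.687500, refl=4.687500·0.538462=2.5240; V=0.000000+4.687500+2.524038=7.2115
k=2 src: inc=2.524038, refl=2.524038·-0.875000=-2.2085; V=4.687500+2.524038+-2.208534=5.0030
k=3 load: inc=-2.208534, refl=-2.208534·0.538462=-1.1892; V=7.211538+-2.208534+-1.189210=3.8138
k=4 src: inc=-1.189210, refl=-1.189210·-0.875000=1.0406; V=5.003005+-1.189210+1.040559=4.8544
k=5 load: inc=1.040559, refl=1.040559·0.538462=0.5603; V=3.813794+1.040559+0.560301=5.4147
k=6 src: inc=0.560301, refl=0.560301·-0.875000=-0.4903; V=4.854354+0.560301+-0.490263=4.9244
k=7 load: inc=-0.490263, refl=-0.490263·0.538462=-0.2640; V=5.414655+-0.490263+-0.263988=4.6604
k=8 src: inc=-0.263988, refl=-0.263988·-0.875000=0.2310; V=4.924391+-0.263988+0.230990=4.8914
k=9 load: inc=0.230990, refl=0.230990·0.538462=0.1244; V=4.660403+0.230990+0.124379=5.0158

0 0 source 4.6875
1 1 load 7.2115
2 2 source 5.0030
3 3 load 3.8138
4 4 source 4.8544
5 5 load 5.4147
6 6 source 4.9244
7 7 load 4.6604
8 8 source 4.8914
9 9 load 5.0158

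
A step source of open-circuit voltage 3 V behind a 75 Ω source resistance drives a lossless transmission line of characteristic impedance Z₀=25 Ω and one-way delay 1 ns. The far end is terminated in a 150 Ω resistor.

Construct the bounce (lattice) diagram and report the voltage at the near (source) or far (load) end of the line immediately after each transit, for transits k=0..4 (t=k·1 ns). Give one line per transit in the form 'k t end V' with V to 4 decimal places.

0 0 source 0.7500
1 1 load 1.2857
2 2 source 1.5536
3 3 load 1.7449
4 4 source 1.8406

Γ_L=0.714286, Γ_S=0.500000; launch V₁=3·25/100=0.750000
k=0 src: V=0.7500
k=1 load: inc=0.750000, refl=0.750000·0.714286=0.5357; V=0.000000+0.750000+0.535714=1.2857
k=2 src: inc=0.535714, refl=0.535714·0.500000=0.2679; V=0.750000+0.535714+0.267857=1.5536
k=3 load: inc=0.267857, refl=0.267857·0.714286=0.1913; V=1.285714+0.267857+0.191327=1.7449
k=4 src: inc=0.191327, refl=0.191327·0.500000=0.0957; V=1.553571+0.191327+0.095663=1.8406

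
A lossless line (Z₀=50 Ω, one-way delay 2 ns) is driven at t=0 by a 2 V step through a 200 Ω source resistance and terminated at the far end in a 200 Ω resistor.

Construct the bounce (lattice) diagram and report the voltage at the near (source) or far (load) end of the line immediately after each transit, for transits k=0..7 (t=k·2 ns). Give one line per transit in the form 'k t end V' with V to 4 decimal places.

0 0 source 0.4000
1 2 load 0.6400
2 4 source 0.7840
3 6 load 0.8704
4 8 source 0.9222
5 10 load 0.9533
6 12 source 0.9720
7 14 load 0.9832

Γ_L=0.600000, Γ_S=0.600000; launch V₁=2·50/250=0.400000
k=0 src: V=0.4000
k=1 load: inc=0.400000, refl=0.400000·0.600000=0.2400; V=0.000000+0.400000+0.240000=0.6400
k=2 src: inc=0.240000, refl=0.240000·0.600000=0.1440; V=0.400000+0.240000+0.144000=0.7840
k=3 load: inc=0.144000, refl=0.144000·0.600000=0.0864; V=0.640000+0.144000+0.086400=0.8704
k=4 src: inc=0.086400, refl=0.086400·0.600000=0.0518; V=0.784000+0.086400+0.051840=0.9222
k=5 load: inc=0.051840, refl=0.051840·0.600000=0.0311; V=0.870400+0.051840+0.031104=0.9533
k=6 src: inc=0.031104, refl=0.031104·0.600000=0.0187; V=0.922240+0.031104+0.018662=0.9720
k=7 load: inc=0.018662, refl=0.018662·0.600000=0.0112; V=0.953344+0.018662+0.011197=0.9832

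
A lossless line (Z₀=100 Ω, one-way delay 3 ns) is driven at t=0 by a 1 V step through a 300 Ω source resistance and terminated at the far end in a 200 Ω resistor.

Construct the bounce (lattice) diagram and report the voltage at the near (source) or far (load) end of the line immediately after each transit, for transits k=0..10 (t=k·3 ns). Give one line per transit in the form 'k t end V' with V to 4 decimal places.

Γ_L=0.333333, Γ_S=0.500000; launch V₁=1·100/400=0.250000
k=0 src: V=0.2500
k=1 load: inc=0.250000, refl=0.250000·0.333333=0.0833; V=0.000000+0.250000+0.083333=0.3333
k=2 src: inc=0.083333, refl=0.083333·0.500000=0.0417; V=0.250000+0.083333+0.041667=0.3750
k=3 load: inc=0.041667, refl=0.041667·0.333333=0.0139; V=0.333333+0.041667+0.013889=0.3889
k=4 src: inc=0.013889, refl=0.013889·0.500000=0.0069; V=0.375000+0.013889+0.006944=0.3958
k=5 load: inc=0.006944, refl=0.006944·0.333333=0.0023; V=0.388889+0.006944+0.002315=0.3981
k=6 src: inc=0.002315, refl=0.002315·0.500000=0.0012; V=0.395833+0.002315+0.001157=0.3993
k=7 load: inc=0.001157, refl=0.001157·0.333333=0.0004; V=0.398148+0.001157+0.000386=0.3997
k=8 src: inc=0.000386, refl=0.000386·0.500000=0.0002; V=0.399306+0.000386+0.000193=0.3999
k=9 load: inc=0.000193, refl=0.000193·0.333333=0.0001; V=0.399691+0.000193+0.000064=0.3999
k=10 src: inc=0.000064, refl=0.000064·0.500000=0.0000; V=0.399884+0.000064+0.000032=0.4000

0 0 source 0.2500
1 3 load 0.3333
2 6 source 0.3750
3 9 load 0.3889
4 12 source 0.3958
5 15 load 0.3981
6 18 source 0.3993
7 21 load 0.3997
8 24 source 0.3999
9 27 load 0.3999
10 30 source 0.4000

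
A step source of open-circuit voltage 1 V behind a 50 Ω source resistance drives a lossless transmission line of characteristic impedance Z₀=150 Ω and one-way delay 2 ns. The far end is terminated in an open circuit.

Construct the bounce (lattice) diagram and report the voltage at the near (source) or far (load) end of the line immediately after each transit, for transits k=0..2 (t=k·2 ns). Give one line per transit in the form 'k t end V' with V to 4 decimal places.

0 0 source 0.7500
1 2 load 1.5000
2 4 source 1.1250

Γ_L=1.000000, Γ_S=-0.500000; launch V₁=1·150/200=0.750000
k=0 src: V=0.7500
k=1 load: inc=0.750000, refl=0.750000·1.000000=0.7500; V=0.000000+0.750000+0.750000=1.5000
k=2 src: inc=0.750000, refl=0.750000·-0.500000=-0.3750; V=0.750000+0.750000+-0.375000=1.1250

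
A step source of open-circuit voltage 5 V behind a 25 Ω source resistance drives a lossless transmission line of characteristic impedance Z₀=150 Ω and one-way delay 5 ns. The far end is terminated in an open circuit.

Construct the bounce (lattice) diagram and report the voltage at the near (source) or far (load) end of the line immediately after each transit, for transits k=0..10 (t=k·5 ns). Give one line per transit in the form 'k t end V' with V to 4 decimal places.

0 0 source 4.2857
1 5 load 8.5714
2 10 source 5.5102
3 15 load 2.4490
4 20 source 4.6356
5 25 load 6.8222
6 30 source 5.2603
7 35 load 3.6985
8 40 source 4.8141
9 45 load 5.9297
10 50 source 5.1328

Γ_L=1.000000, Γ_S=-0.714286; launch V₁=5·150/175=4.285714
k=0 src: V=4.2857
k=1 load: inc=4.285714, refl=4.285714·1.000000=4.2857; V=0.000000+4.285714+4.285714=8.5714
k=2 src: inc=4.285714, refl=4.285714·-0.714286=-3.0612; V=4.285714+4.285714+-3.061224=5.5102
k=3 load: inc=-3.061224, refl=-3.061224·1.000000=-3.0612; V=8.571429+-3.061224+-3.061224=2.4490
k=4 src: inc=-3.061224, refl=-3.061224·-0.714286=2.1866; V=5.510204+-3.061224+2.186589=4.6356
k=5 load: inc=2.186589, refl=2.186589·1.000000=2.1866; V=2.448980+2.186589+2.186589=6.8222
k=6 src: inc=2.186589, refl=2.186589·-0.714286=-1.5618; V=4.635569+2.186589+-1.561849=5.2603
k=7 load: inc=-1.561849, refl=-1.561849·1.000000=-1.5618; V=6.822157+-1.561849+-1.561849=3.6985
k=8 src: inc=-1.561849, refl=-1.561849·-0.714286=1.1156; V=5.260308+-1.561849+1.115607=4.8141
k=9 load: inc=1.115607, refl=1.115607·1.000000=1.1156; V=3.698459+1.115607+1.115607=5.9297
k=10 src: inc=1.115607, refl=1.115607·-0.714286=-0.7969; V=4.814066+1.115607+-0.796862=5.1328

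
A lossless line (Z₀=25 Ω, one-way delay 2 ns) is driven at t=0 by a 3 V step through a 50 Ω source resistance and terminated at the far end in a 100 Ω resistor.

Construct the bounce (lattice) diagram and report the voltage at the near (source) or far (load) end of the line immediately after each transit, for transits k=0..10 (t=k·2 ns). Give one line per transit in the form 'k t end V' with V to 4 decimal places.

Γ_L=0.600000, Γ_S=0.333333; launch V₁=3·25/75=1.000000
k=0 src: V=1.0000
k=1 load: inc=1.000000, refl=1.000000·0.600000=0.6000; V=0.000000+1.000000+0.600000=1.6000
k=2 src: inc=0.600000, refl=0.600000·0.333333=0.2000; V=1.000000+0.600000+0.200000=1.8000
k=3 load: inc=0.200000, refl=0.200000·0.600000=0.1200; V=1.600000+0.200000+0.120000=1.9200
k=4 src: inc=0.120000, refl=0.120000·0.333333=0.0400; V=1.800000+0.120000+0.040000=1.9600
k=5 load: inc=0.040000, refl=0.040000·0.600000=0.0240; V=1.920000+0.040000+0.024000=1.9840
k=6 src: inc=0.024000, refl=0.024000·0.333333=0.0080; V=1.960000+0.024000+0.008000=1.9920
k=7 load: inc=0.008000, refl=0.008000·0.600000=0.0048; V=1.984000+0.008000+0.004800=1.9968
k=8 src: inc=0.004800, refl=0.004800·0.333333=0.0016; V=1.992000+0.004800+0.001600=1.9984
k=9 load: inc=0.001600, refl=0.001600·0.600000=0.0010; V=1.996800+0.001600+0.000960=1.9994
k=10 src: inc=0.000960, refl=0.000960·0.333333=0.0003; V=1.998400+0.000960+0.000320=1.9997

0 0 source 1.0000
1 2 load 1.6000
2 4 source 1.8000
3 6 load 1.9200
4 8 source 1.9600
5 10 load 1.9840
6 12 source 1.9920
7 14 load 1.9968
8 16 source 1.9984
9 18 load 1.9994
10 20 source 1.9997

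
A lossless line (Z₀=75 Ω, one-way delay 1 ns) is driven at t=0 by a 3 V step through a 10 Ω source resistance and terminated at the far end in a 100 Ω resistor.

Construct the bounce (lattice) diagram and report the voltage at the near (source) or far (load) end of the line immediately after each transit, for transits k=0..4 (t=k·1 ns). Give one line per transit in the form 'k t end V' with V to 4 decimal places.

Γ_L=0.142857, Γ_S=-0.764706; launch V₁=3·75/85=2.647059
k=0 src: V=2.6471
k=1 load: inc=2.647059, refl=2.647059·0.142857=0.3782; V=0.000000+2.647059+0.378151=3.0252
k=2 src: inc=0.378151, refl=0.378151·-0.764706=-0.2892; V=2.647059+0.378151+-0.289174=2.7360
k=3 load: inc=-0.289174, refl=-0.289174·0.142857=-0.0413; V=3.025210+-0.289174+-0.041311=2.6947
k=4 src: inc=-0.041311, refl=-0.041311·-0.764706=0.0316; V=2.736036+-0.041311+0.031590=2.7263

0 0 source 2.6471
1 1 load 3.0252
2 2 source 2.7360
3 3 load 2.6947
4 4 source 2.7263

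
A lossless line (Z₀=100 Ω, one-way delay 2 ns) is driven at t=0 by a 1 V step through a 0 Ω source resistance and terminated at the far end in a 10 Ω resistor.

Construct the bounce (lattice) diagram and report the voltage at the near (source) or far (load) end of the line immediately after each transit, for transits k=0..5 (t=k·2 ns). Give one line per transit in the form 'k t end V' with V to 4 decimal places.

0 0 source 1.0000
1 2 load 0.1818
2 4 source 1.0000
3 6 load 0.3306
4 8 source 1.0000
5 10 load 0.4523

Γ_L=-0.818182, Γ_S=-1.000000; launch V₁=1·100/100=1.000000
k=0 src: V=1.0000
k=1 load: inc=1.000000, refl=1.000000·-0.818182=-0.8182; V=0.000000+1.000000+-0.818182=0.1818
k=2 src: inc=-0.818182, refl=-0.818182·-1.000000=0.8182; V=1.000000+-0.818182+0.818182=1.0000
k=3 load: inc=0.818182, refl=0.818182·-0.818182=-0.6694; V=0.181818+0.818182+-0.669421=0.3306
k=4 src: inc=-0.669421, refl=-0.669421·-1.000000=0.6694; V=1.000000+-0.669421+0.669421=1.0000
k=5 load: inc=0.669421, refl=0.669421·-0.818182=-0.5477; V=0.330579+0.669421+-0.547708=0.4523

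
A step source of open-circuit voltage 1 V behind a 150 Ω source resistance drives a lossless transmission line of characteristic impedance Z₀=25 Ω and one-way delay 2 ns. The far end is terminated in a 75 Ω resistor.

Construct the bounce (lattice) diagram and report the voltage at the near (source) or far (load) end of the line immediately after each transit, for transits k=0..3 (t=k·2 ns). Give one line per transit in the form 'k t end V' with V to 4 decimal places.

0 0 source 0.1429
1 2 load 0.2143
2 4 source 0.2653
3 6 load 0.2908

Γ_L=0.500000, Γ_S=0.714286; launch V₁=1·25/175=0.142857
k=0 src: V=0.1429
k=1 load: inc=0.142857, refl=0.142857·0.500000=0.0714; V=0.000000+0.142857+0.071429=0.2143
k=2 src: inc=0.071429, refl=0.071429·0.714286=0.0510; V=0.142857+0.071429+0.051020=0.2653
k=3 load: inc=0.051020, refl=0.051020·0.500000=0.0255; V=0.214286+0.051020+0.025510=0.2908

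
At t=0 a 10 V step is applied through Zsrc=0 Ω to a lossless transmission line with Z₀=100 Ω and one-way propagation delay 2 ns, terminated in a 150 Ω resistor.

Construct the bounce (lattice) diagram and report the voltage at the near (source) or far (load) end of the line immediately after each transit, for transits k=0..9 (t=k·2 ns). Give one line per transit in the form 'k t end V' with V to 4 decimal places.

0 0 source 10.0000
1 2 load 12.0000
2 4 source 10.0000
3 6 load 9.6000
4 8 source 10.0000
5 10 load 10.0800
6 12 source 10.0000
7 14 load 9.9840
8 16 source 10.0000
9 18 load 10.0032

Γ_L=0.200000, Γ_S=-1.000000; launch V₁=10·100/100=10.000000
k=0 src: V=10.0000
k=1 load: inc=10.000000, refl=10.000000·0.200000=2.0000; V=0.000000+10.000000+2.000000=12.0000
k=2 src: inc=2.000000, refl=2.000000·-1.000000=-2.0000; V=10.000000+2.000000+-2.000000=10.0000
k=3 load: inc=-2.000000, refl=-2.000000·0.200000=-0.4000; V=12.000000+-2.000000+-0.400000=9.6000
k=4 src: inc=-0.400000, refl=-0.400000·-1.000000=0.4000; V=10.000000+-0.400000+0.400000=10.0000
k=5 load: inc=0.400000, refl=0.400000·0.200000=0.0800; V=9.600000+0.400000+0.080000=10.0800
k=6 src: inc=0.080000, refl=0.080000·-1.000000=-0.0800; V=10.000000+0.080000+-0.080000=10.0000
k=7 load: inc=-0.080000, refl=-0.080000·0.200000=-0.0160; V=10.080000+-0.080000+-0.016000=9.9840
k=8 src: inc=-0.016000, refl=-0.016000·-1.000000=0.0160; V=10.000000+-0.016000+0.016000=10.0000
k=9 load: inc=0.016000, refl=0.016000·0.200000=0.0032; V=9.984000+0.016000+0.003200=10.0032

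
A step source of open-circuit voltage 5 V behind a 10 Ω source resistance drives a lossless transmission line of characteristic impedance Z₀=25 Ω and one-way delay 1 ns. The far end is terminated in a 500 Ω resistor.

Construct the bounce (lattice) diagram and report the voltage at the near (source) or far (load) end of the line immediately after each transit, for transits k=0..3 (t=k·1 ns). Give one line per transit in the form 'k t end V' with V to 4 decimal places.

Γ_L=0.904762, Γ_S=-0.428571; launch V₁=5·25/35=3.571429
k=0 src: V=3.5714
k=1 load: inc=3.571429, refl=3.571429·0.904762=3.2313; V=0.000000+3.571429+3.231293=6.8027
k=2 src: inc=3.231293, refl=3.231293·-0.428571=-1.3848; V=3.571429+3.231293+-1.384840=5.4179
k=3 load: inc=-1.384840, refl=-1.384840·0.904762=-1.2530; V=6.802721+-1.384840+-1.252950=4.1649

0 0 source 3.5714
1 1 load 6.8027
2 2 source 5.4179
3 3 load 4.1649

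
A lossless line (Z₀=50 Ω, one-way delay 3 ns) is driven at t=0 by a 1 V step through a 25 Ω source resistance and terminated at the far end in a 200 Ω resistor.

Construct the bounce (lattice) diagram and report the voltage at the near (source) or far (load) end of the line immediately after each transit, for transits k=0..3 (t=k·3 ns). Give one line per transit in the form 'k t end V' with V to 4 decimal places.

Γ_L=0.600000, Γ_S=-0.333333; launch V₁=1·50/75=0.666667
k=0 src: V=0.6667
k=1 load: inc=0.666667, refl=0.666667·0.600000=0.4000; V=0.000000+0.666667+0.400000=1.0667
k=2 src: inc=0.400000, refl=0.400000·-0.333333=-0.1333; V=0.666667+0.400000+-0.133333=0.9333
k=3 load: inc=-0.133333, refl=-0.133333·0.600000=-0.0800; V=1.066667+-0.133333+-0.080000=0.8533

0 0 source 0.6667
1 3 load 1.0667
2 6 source 0.9333
3 9 load 0.8533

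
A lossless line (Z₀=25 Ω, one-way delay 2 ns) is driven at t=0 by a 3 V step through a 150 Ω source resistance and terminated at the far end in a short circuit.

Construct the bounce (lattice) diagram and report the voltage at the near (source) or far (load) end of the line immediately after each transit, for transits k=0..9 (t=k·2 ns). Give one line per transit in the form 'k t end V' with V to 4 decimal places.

0 0 source 0.4286
1 2 load 0.0000
2 4 source -0.3061
3 6 load 0.0000
4 8 source 0.2187
5 10 load 0.0000
6 12 source -0.1562
7 14 load 0.0000
8 16 source 0.1116
9 18 load 0.0000

Γ_L=-1.000000, Γ_S=0.714286; launch V₁=3·25/175=0.428571
k=0 src: V=0.4286
k=1 load: inc=0.428571, refl=0.428571·-1.000000=-0.4286; V=0.000000+0.428571+-0.428571=0.0000
k=2 src: inc=-0.428571, refl=-0.428571·0.714286=-0.3061; V=0.428571+-0.428571+-0.306122=-0.3061
k=3 load: inc=-0.306122, refl=-0.306122·-1.000000=0.3061; V=0.000000+-0.306122+0.306122=0.0000
k=4 src: inc=0.306122, refl=0.306122·0.714286=0.2187; V=-0.306122+0.306122+0.218659=0.2187
k=5 load: inc=0.218659, refl=0.218659·-1.000000=-0.2187; V=0.000000+0.218659+-0.218659=0.0000
k=6 src: inc=-0.218659, refl=-0.218659·0.714286=-0.1562; V=0.218659+-0.218659+-0.156185=-0.1562
k=7 load: inc=-0.156185, refl=-0.156185·-1.000000=0.1562; V=0.000000+-0.156185+0.156185=0.0000
k=8 src: inc=0.156185, refl=0.156185·0.714286=0.1116; V=-0.156185+0.156185+0.111561=0.1116
k=9 load: inc=0.111561, refl=0.111561·-1.000000=-0.1116; V=0.000000+0.111561+-0.111561=0.0000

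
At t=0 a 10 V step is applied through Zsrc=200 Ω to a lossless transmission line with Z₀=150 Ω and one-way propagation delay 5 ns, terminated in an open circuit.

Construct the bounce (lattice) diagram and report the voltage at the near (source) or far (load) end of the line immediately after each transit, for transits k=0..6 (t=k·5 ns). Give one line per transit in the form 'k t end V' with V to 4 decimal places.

0 0 source 4.2857
1 5 load 8.5714
2 10 source 9.1837
3 15 load 9.7959
4 20 source 9.8834
5 25 load 9.9708
6 30 source 9.9833

Γ_L=1.000000, Γ_S=0.142857; launch V₁=10·150/350=4.285714
k=0 src: V=4.2857
k=1 load: inc=4.285714, refl=4.285714·1.000000=4.2857; V=0.000000+4.285714+4.285714=8.5714
k=2 src: inc=4.285714, refl=4.285714·0.142857=0.6122; V=4.285714+4.285714+0.612245=9.1837
k=3 load: inc=0.612245, refl=0.612245·1.000000=0.6122; V=8.571429+0.612245+0.612245=9.7959
k=4 src: inc=0.612245, refl=0.612245·0.142857=0.0875; V=9.183673+0.612245+0.087464=9.8834
k=5 load: inc=0.087464, refl=0.087464·1.000000=0.0875; V=9.795918+0.087464+0.087464=9.9708
k=6 src: inc=0.087464, refl=0.087464·0.142857=0.0125; V=9.883382+0.087464+0.012495=9.9833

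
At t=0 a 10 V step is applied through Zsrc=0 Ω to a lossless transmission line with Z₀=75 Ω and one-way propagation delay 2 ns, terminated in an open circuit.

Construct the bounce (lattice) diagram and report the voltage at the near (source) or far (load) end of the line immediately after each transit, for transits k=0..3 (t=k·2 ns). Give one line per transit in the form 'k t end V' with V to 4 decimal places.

0 0 source 10.0000
1 2 load 20.0000
2 4 source 10.0000
3 6 load 0.0000

Γ_L=1.000000, Γ_S=-1.000000; launch V₁=10·75/75=10.000000
k=0 src: V=10.0000
k=1 load: inc=10.000000, refl=10.000000·1.000000=10.0000; V=0.000000+10.000000+10.000000=20.0000
k=2 src: inc=10.000000, refl=10.000000·-1.000000=-10.0000; V=10.000000+10.000000+-10.000000=10.0000
k=3 load: inc=-10.000000, refl=-10.000000·1.000000=-10.0000; V=20.000000+-10.000000+-10.000000=0.0000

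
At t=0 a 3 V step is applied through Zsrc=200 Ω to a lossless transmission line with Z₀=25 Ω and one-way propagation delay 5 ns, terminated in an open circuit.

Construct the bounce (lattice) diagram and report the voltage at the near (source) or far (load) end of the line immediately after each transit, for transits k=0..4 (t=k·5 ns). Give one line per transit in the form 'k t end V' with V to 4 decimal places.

Γ_L=1.000000, Γ_S=0.777778; launch V₁=3·25/225=0.333333
k=0 src: V=0.3333
k=1 load: inc=0.333333, refl=0.333333·1.000000=0.3333; V=0.000000+0.333333+0.333333=0.6667
k=2 src: inc=0.333333, refl=0.333333·0.777778=0.2593; V=0.333333+0.333333+0.259259=0.9259
k=3 load: inc=0.259259, refl=0.259259·1.000000=0.2593; V=0.666667+0.259259+0.259259=1.1852
k=4 src: inc=0.259259, refl=0.259259·0.777778=0.2016; V=0.925926+0.259259+0.201646=1.3868

0 0 source 0.3333
1 5 load 0.6667
2 10 source 0.9259
3 15 load 1.1852
4 20 source 1.3868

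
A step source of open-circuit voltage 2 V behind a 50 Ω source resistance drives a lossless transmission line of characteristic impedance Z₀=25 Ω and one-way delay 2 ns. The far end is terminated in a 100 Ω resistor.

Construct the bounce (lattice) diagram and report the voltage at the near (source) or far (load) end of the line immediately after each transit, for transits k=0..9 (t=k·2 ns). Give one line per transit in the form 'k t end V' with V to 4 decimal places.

Γ_L=0.600000, Γ_S=0.333333; launch V₁=2·25/75=0.666667
k=0 src: V=0.6667
k=1 load: inc=0.666667, refl=0.666667·0.600000=0.4000; V=0.000000+0.666667+0.400000=1.0667
k=2 src: inc=0.400000, refl=0.400000·0.333333=0.1333; V=0.666667+0.400000+0.133333=1.2000
k=3 load: inc=0.133333, refl=0.133333·0.600000=0.0800; V=1.066667+0.133333+0.080000=1.2800
k=4 src: inc=0.080000, refl=0.080000·0.333333=0.0267; V=1.200000+0.080000+0.026667=1.3067
k=5 load: inc=0.026667, refl=0.026667·0.600000=0.0160; V=1.280000+0.026667+0.016000=1.3227
k=6 src: inc=0.016000, refl=0.016000·0.333333=0.0053; V=1.306667+0.016000+0.005333=1.3280
k=7 load: inc=0.005333, refl=0.005333·0.600000=0.0032; V=1.322667+0.005333+0.003200=1.3312
k=8 src: inc=0.003200, refl=0.003200·0.333333=0.0011; V=1.328000+0.003200+0.001067=1.3323
k=9 load: inc=0.001067, refl=0.001067·0.600000=0.0006; V=1.331200+0.001067+0.000640=1.3329

0 0 source 0.6667
1 2 load 1.0667
2 4 source 1.2000
3 6 load 1.2800
4 8 source 1.3067
5 10 load 1.3227
6 12 source 1.3280
7 14 load 1.3312
8 16 source 1.3323
9 18 load 1.3329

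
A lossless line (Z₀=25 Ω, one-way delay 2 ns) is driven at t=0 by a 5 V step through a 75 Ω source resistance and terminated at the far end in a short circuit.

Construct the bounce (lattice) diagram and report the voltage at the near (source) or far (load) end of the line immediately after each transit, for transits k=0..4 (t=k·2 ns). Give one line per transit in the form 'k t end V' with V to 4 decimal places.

0 0 source 1.2500
1 2 load 0.0000
2 4 source -0.6250
3 6 load 0.0000
4 8 source 0.3125

Γ_L=-1.000000, Γ_S=0.500000; launch V₁=5·25/100=1.250000
k=0 src: V=1.2500
k=1 load: inc=1.250000, refl=1.250000·-1.000000=-1.2500; V=0.000000+1.250000+-1.250000=0.0000
k=2 src: inc=-1.250000, refl=-1.250000·0.500000=-0.6250; V=1.250000+-1.250000+-0.625000=-0.6250
k=3 load: inc=-0.625000, refl=-0.625000·-1.000000=0.6250; V=0.000000+-0.625000+0.625000=0.0000
k=4 src: inc=0.625000, refl=0.625000·0.500000=0.3125; V=-0.625000+0.625000+0.312500=0.3125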